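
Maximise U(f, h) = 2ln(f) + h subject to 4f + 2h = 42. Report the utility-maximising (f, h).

f* = 1, h* = 19

MU_f = 2/f, MU_h = 1.
MRS = 2/f ÷ 1.
Tangency: set MRS = p_f/p_h = 4/2 = 2.
MRS depends only on f: 2/f = 2 ⇒ f* = 2/2 = 1.
From the budget, 2·h = 42 − 4·1 = 38, so h* = 19.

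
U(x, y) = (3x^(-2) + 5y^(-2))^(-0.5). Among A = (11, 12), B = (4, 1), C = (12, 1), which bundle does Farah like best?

Bundle A

Evaluate utility at each bundle:
U(A) = 4.099.
U(B) = 0.439.
U(C) = 0.446.
Highest utility is A, so A ≻ C ≻ B.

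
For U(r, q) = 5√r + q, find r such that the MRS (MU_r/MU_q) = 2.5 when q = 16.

r = 1

MU_r = 5/(2√r), MU_q = 1.
MRS = 5/(2√r) ÷ 1.
MRS depends only on r: 2.5/√r = 2.5 ⇒ √r = 2.5/2.5 = 1 ⇒ r = 1.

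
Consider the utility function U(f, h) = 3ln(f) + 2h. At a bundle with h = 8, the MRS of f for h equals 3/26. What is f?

f = 13

MU_f = 3/f, MU_h = 2.
MRS = 3/f ÷ 2.
MRS depends only on f: 1.5/f = 3/26 ⇒ f = 1.5/(3/26) = 13.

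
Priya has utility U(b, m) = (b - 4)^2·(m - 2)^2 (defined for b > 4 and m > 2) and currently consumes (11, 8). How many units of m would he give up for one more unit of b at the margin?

MRS = 6/7

MU_b = 2·(b−4)·(m−2)^2, MU_m = 2·(b−4)^2·(m−2).
MRS = (m−2)/(b−4).
At (11, 8): MRS = 6/7.
So at (11, 8) the consumer would give up 6/7 units of m for one more unit of b.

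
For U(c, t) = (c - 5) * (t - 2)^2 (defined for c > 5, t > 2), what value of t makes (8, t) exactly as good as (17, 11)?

t = 20

U(17, 11) = 972.
Set U(8, t) = 972 and solve.
With c = 8: (8 − 5) = 3, so (t − 2)^2 = 972/3 = 324.
Taking the square root (with t > 2): t − 2 = 18, so t = 20.
Check: U(8, 20) = 972.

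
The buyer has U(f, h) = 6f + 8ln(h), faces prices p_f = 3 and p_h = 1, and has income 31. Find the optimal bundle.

f* = 9, h* = 4

MU_f = 6, MU_h = 8/h.
MRS = 6 ÷ (8/h).
Tangency: set MRS = p_f/p_h = 3/1 = 3.
MRS depends only on h: 0.75·h = 3 ⇒ h* = 3/0.75 = 4.
From the budget, 3·f = 31 − 1·4 = 27, so f* = 9.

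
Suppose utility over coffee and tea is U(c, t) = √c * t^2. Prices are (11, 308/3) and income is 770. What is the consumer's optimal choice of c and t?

MU_c = 0.5·c^(-0.5)·t^2 and MU_t = 2·√c·t.
MRS = MU_c/MU_t = (0.25)·t/c.
Tangency: set MRS = p_c/p_t = 11/(308/3) = 3/28.
So (0.25)·t/c = 3/28, i.e. t = (3/7)·c.
Substitute into the budget 11·c + (308/3)·t = 770: 55·c = 770, so c* = 14.
Then t* = (3/7)·14 = 6.

c* = 14, t* = 6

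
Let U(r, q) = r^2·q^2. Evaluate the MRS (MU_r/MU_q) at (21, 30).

MRS = 10/7

MU_r = 2·r·q^2 and MU_q = 2·r^2·q.
MRS = MU_r/MU_q = q/r.
At (21, 30): MRS = 10/7.
So at (21, 30) the consumer would give up 10/7 units of q for one more unit of r.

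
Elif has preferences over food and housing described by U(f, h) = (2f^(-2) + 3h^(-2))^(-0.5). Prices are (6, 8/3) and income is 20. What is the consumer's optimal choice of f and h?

For CES with ρ = -2, MRS = (2/3)·(h/f)^3.
Tangency: set MRS = p_f/p_h = 6/(8/3) = 2.25.
So (h/f)^3 = 3.375; taking the cube root, h/f = 1.5, i.e. h = 1.5·f.
Substitute into the budget 6·f + (8/3)·h = 20: 10·f = 20, so f* = 2 and h* = 1.5·2 = 3.

f* = 2, h* = 3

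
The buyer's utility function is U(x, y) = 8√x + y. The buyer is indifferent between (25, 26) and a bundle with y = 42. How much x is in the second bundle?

x = 9

U(25, 26) = 66.
Set U(x, 42) = 66 and solve.
With y = 42: 8√x = 66 − 42 = 24, so √x = 3 and x = 9.
Check: U(9, 42) = 66.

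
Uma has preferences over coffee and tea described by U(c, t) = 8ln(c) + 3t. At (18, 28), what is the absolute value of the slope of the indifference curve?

MRS = 4/27

MU_c = 8/c, MU_t = 3.
MRS = 8/c ÷ 3.
At (18, 28): MRS = 4/27.
So at (18, 28) the consumer would give up 4/27 units of t for one more unit of c.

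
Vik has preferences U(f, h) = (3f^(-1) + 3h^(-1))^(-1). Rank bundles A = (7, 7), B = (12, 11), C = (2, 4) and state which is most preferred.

Evaluate utility at each bundle:
U(A) = 1.167.
U(B) = 1.913.
U(C) = 0.444.
Highest utility is B, so B ≻ A ≻ C.

Bundle B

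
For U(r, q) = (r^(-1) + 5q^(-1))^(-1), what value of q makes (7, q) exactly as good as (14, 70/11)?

U depends on (r, q) only through S = r^(-1) + 5q^(-1), so equal utility means equal S. At (14, 70/11): S = 6/7.
With r = 7: 7^(-1) = 1/7, so 5q^(-1) = 6/7 − 1/7 = 5/7, i.e. q^(-1) = 1/7.
Hence q = 1/(1/7) = 7.
Check: U(7, 7) = 1.1667.

q = 7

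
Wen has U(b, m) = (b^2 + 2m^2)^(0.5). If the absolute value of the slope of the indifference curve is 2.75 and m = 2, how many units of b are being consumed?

For CES with ρ = 2, MRS = (1/2)·(m/b)^(-1).
Setting (1/2)·(2/b)^(-1) = 2.75 gives (2/b)^(-1) = 5.5, so 2/b = 2/11 and b = 11.

b = 11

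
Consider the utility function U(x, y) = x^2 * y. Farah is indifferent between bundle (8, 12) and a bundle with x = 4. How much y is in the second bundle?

U(8, 12) = 768.
Set U(4, y) = 768 and solve.
With x = 4: 4^2 = 16, so y = 768/16 = 48.
Check: U(4, 48) = 768.

y = 48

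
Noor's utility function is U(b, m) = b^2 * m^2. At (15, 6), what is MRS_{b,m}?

MRS = 0.4

MU_b = 2·b·m^2 and MU_m = 2·b^2·m.
MRS = MU_b/MU_m = m/b.
At (15, 6): MRS = 0.4.
So at (15, 6) the consumer would give up 0.4 units of m for one more unit of b.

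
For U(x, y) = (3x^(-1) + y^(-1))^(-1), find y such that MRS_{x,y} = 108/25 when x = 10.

For CES with ρ = -1, MRS = (3/1)·(y/x)^2.
Setting (3/1)·(y/10)^2 = 108/25 gives (y/10)^2 = 36/25, so y/10 = 1.2 and y = 12.

y = 12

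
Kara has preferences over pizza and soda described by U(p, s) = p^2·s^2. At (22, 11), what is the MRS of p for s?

MRS = 0.5

MU_p = 2·p·s^2 and MU_s = 2·p^2·s.
MRS = MU_p/MU_s = s/p.
At (22, 11): MRS = 0.5.
That is, one extra unit of p is worth 0.5 units of s at the margin.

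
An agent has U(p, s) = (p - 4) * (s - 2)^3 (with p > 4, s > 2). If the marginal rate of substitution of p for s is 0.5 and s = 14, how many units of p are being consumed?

p = 12

MU_p = (s−2)^3, MU_s = 3·(p−4)·(s−2)^2.
MRS = (1/3)·(s−2)/(p−4).
Substitute s = 14: MRS = 4/(p − 4). Setting this equal to 0.5 gives p − 4 = 4/0.5 = 8, so p = 12.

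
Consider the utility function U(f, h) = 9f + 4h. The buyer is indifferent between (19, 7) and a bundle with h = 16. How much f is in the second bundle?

U(19, 7) = 199.
Set U(f, 16) = 199 and solve.
9f + 4·16 = 199 ⇒ 9f = 135 ⇒ f = 15.
Check: U(15, 16) = 199.

f = 15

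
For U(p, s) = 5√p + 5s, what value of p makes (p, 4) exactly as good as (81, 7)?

U(81, 7) = 80.
Set U(p, 4) = 80 and solve.
With s = 4: 5√p = 80 − 5·4 = 60, so √p = 12 and p = 144.
Check: U(144, 4) = 80.

p = 144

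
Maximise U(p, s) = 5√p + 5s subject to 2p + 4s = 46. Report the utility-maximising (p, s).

MU_p = 5/(2√p), MU_s = 5.
MRS = 5/(2√p) ÷ 5.
Tangency: set MRS = p_p/p_s = 2/4 = 0.5.
MRS depends only on p: 0.5/√p = 0.5 ⇒ √p = 0.5/0.5 = 1 ⇒ p* = 1.
From the budget, 4·s = 46 − 2·1 = 44, so s* = 11.

p* = 1, s* = 11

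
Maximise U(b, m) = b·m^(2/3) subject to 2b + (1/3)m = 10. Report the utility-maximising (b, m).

MU_b = m^(2/3) and MU_m = 2/3·b·m^(-1/3).
MRS = MU_b/MU_m = (1.5)·m/b.
Tangency: set MRS = p_b/p_m = 2/(1/3) = 6.
So (1.5)·m/b = 6, i.e. m = 4·b.
Substitute into the budget 2·b + (1/3)·m = 10: (10/3)·b = 10, so b* = 3.
Then m* = 4·3 = 12.

b* = 3, m* = 12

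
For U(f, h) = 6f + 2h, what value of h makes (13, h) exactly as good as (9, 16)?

U(9, 16) = 86.
Set U(13, h) = 86 and solve.
6·13 + 2h = 86 ⇒ 2h = 8 ⇒ h = 4.
Check: U(13, 4) = 86.

h = 4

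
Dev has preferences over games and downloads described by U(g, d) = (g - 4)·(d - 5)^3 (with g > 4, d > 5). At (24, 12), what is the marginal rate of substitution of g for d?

MRS = 7/60

MU_g = (d−5)^3, MU_d = 3·(g−4)·(d−5)^2.
MRS = (1/3)·(d−5)/(g−4).
At (24, 12): MRS = 7/60.
The indifference curve has slope −7/60 at this bundle.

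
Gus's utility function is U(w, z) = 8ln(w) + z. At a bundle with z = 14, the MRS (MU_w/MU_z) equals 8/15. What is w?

MU_w = 8/w, MU_z = 1.
MRS = 8/w ÷ 1.
MRS depends only on w: 8/w = 8/15 ⇒ w = 8/(8/15) = 15.

w = 15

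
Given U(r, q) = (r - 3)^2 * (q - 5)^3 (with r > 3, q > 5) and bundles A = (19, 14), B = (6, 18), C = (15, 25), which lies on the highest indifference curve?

Bundle C

Evaluate utility at each bundle:
U(A) = 186624.
U(B) = 19773.
U(C) = 1152000.
Highest utility is C, so C ≻ A ≻ B.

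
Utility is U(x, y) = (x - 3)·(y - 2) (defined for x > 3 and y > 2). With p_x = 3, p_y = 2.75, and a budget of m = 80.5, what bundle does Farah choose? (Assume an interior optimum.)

MU_x = (y−2), MU_y = (x−3).
MRS = (y−2)/(x−3).
Tangency: set MRS = p_x/p_y = 3/2.75 = 12/11.
So (y − 2)/(x − 3) = 12/11, i.e. (y − 2) = (12/11)·(x − 3).
Rewrite the budget in excess-of-subsistence terms: 3·(x − 3) + 2.75·(y − 2) = 80.5 − 3·3 − 2.75·2 = 66.
Substituting, 6·(x − 3) = 66, so x − 3 = 11 and x* = 14.
Then y − 2 = (12/11)·11 = 12, so y* = 14.

x* = 14, y* = 14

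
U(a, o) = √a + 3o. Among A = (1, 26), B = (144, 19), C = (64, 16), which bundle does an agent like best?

Evaluate utility at each bundle:
U(A) = 79.000.
U(B) = 69.000.
U(C) = 56.000.
Highest utility is A, so A ≻ B ≻ C.

Bundle A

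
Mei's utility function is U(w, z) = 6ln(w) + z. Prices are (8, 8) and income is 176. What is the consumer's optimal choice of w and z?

MU_w = 6/w, MU_z = 1.
MRS = 6/w ÷ 1.
Tangency: set MRS = p_w/p_z = 8/8 = 1.
MRS depends only on w: 6/w = 1 ⇒ w* = 6/1 = 6.
From the budget, 8·z = 176 − 8·6 = 128, so z* = 16.

w* = 6, z* = 16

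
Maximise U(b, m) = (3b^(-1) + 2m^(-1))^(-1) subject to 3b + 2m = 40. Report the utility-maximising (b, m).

b* = 8, m* = 8

For CES with ρ = -1, MRS = (3/2)·(m/b)^2.
Tangency: set MRS = p_b/p_m = 3/2 = 1.5.
So (m/b)^2 = 1; taking the square root, m/b = 1, i.e. m = b.
Substitute into the budget 3·b + 2·m = 40: 5·b = 40, so b* = 8 and m* = 8.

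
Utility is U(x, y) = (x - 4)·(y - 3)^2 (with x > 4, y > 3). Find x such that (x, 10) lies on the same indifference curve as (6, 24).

x = 22

U(6, 24) = 882.
Set U(x, 10) = 882 and solve.
With y = 10: (10 − 3)^2 = 49, so (x − 4) = 882/49 = 18.
So x = 4 + 18 = 22.
Check: U(22, 10) = 882.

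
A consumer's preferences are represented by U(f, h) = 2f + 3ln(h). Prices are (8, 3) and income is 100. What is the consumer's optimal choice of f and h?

f* = 11, h* = 4

MU_f = 2, MU_h = 3/h.
MRS = 2 ÷ (3/h).
Tangency: set MRS = p_f/p_h = 8/3.
MRS depends only on h: (2/3)·h = 8/3 ⇒ h* = (8/3)/(2/3) = 4.
From the budget, 8·f = 100 − 3·4 = 88, so f* = 11.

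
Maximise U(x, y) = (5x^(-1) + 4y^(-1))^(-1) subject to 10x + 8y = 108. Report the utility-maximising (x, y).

For CES with ρ = -1, MRS = (5/4)·(y/x)^2.
Tangency: set MRS = p_x/p_y = 10/8 = 1.25.
So (y/x)^2 = 1; taking the square root, y/x = 1, i.e. y = x.
Substitute into the budget 10·x + 8·y = 108: 18·x = 108, so x* = 6 and y* = 6.

x* = 6, y* = 6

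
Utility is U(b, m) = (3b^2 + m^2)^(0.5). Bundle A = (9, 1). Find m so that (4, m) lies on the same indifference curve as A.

U depends on (b, m) only through S = 3b^2 + m^2, so equal utility means equal S. At (9, 1): S = 244.
With b = 4: 3·4^2 = 48, so m^2 = 244 − 48 = 196.
Hence m = √196 = 14.
Check: U(4, 14) = 15.6205.

m = 14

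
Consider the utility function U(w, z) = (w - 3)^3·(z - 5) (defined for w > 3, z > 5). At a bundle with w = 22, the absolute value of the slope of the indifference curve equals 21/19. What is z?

MU_w = 3·(w−3)^2·(z−5), MU_z = (w−3)^3.
MRS = (3/1)·(z−5)/(w−3).
Substitute w = 22: MRS = (z − 5)/(19/3). Setting this equal to 21/19 gives z − 5 = (21/19)·(19/3) = 7, so z = 12.

z = 12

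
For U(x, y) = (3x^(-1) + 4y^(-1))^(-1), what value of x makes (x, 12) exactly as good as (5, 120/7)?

x = 6

U depends on (x, y) only through S = 3x^(-1) + 4y^(-1), so equal utility means equal S. At (5, 120/7): S = 5/6.
With y = 12: 4·12^(-1) = 1/3, so 3x^(-1) = 5/6 − 1/3 = 0.5, i.e. x^(-1) = 1/6.
Hence x = 1/(1/6) = 6.
Check: U(6, 12) = 1.2.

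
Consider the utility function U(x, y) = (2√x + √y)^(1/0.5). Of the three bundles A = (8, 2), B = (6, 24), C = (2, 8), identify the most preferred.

Evaluate utility at each bundle:
U(A) = 50.000.
U(B) = 96.000.
U(C) = 32.000.
Highest utility is B, so B ≻ A ≻ C.

Bundle B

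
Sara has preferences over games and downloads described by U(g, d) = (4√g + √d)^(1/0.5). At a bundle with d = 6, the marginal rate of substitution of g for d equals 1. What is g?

g = 96

For CES with ρ = 0.5, MRS = (4/1)·√(d/g).
Setting (4/1)·√(6/g) = 1 gives √(6/g) = 0.25, so 6/g = 1/16 and g = 96.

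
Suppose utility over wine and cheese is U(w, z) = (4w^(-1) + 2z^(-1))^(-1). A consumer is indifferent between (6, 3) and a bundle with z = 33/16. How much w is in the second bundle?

w = 11

U depends on (w, z) only through S = 4w^(-1) + 2z^(-1), so equal utility means equal S. At (6, 3): S = 4/3.
With z = 33/16: 2·(33/16)^(-1) = 32/33, so 4w^(-1) = 4/3 − 32/33 = 4/11, i.e. w^(-1) = 1/11.
Hence w = 1/(1/11) = 11.
Check: U(11, 33/16) = 0.75.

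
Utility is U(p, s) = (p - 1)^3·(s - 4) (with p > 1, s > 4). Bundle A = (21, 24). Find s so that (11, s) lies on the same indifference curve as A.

s = 164

U(21, 24) = 160000.
Set U(11, s) = 160000 and solve.
With p = 11: (11 − 1)^3 = 1000, so (s − 4) = 160000/1000 = 160.
So s = 4 + 160 = 164.
Check: U(11, 164) = 160000.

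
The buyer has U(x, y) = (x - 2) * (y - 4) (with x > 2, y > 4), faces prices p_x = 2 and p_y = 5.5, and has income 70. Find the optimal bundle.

x* = 13, y* = 8

MU_x = (y−4), MU_y = (x−2).
MRS = (y−4)/(x−2).
Tangency: set MRS = p_x/p_y = 2/5.5 = 4/11.
So (y − 4)/(x − 2) = 4/11, i.e. (y − 4) = (4/11)·(x − 2).
Rewrite the budget in excess-of-subsistence terms: 2·(x − 2) + 5.5·(y − 4) = 70 − 2·2 − 5.5·4 = 44.
Substituting, 4·(x − 2) = 44, so x − 2 = 11 and x* = 13.
Then y − 4 = (4/11)·11 = 4, so y* = 8.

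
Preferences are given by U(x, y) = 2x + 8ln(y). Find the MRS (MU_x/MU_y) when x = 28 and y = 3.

MU_x = 2, MU_y = 8/y.
MRS = 2 ÷ (8/y).
At (28, 3): MRS = 0.75.
So at (28, 3) the consumer would give up 0.75 units of y for one more unit of x.

MRS = 0.75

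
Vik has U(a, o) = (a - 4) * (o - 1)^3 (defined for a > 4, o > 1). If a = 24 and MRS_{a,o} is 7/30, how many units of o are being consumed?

o = 15

MU_a = (o−1)^3, MU_o = 3·(a−4)·(o−1)^2.
MRS = (1/3)·(o−1)/(a−4).
Substitute a = 24: MRS = (o − 1)/60. Setting this equal to 7/30 gives o − 1 = (7/30)·60 = 14, so o = 15.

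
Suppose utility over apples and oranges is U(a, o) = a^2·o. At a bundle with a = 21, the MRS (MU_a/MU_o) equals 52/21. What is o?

MU_a = 2·a·o and MU_o = a^2.
MRS = MU_a/MU_o = (2/1)·o/a.
Substitute a = 21: MRS = o/10.5. Setting o/10.5 = 52/21 gives o = (52/21)·10.5 = 26.

o = 26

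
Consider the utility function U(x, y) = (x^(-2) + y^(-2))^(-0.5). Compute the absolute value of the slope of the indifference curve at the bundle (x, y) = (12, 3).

For CES with ρ = -2, MRS = (y/x)^3.
At (12, 3): MRS = 1/64.
That is, one extra unit of x is worth 1/64 units of y at the margin.

MRS = 1/64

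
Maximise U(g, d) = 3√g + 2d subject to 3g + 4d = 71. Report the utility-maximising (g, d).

MU_g = 3/(2√g), MU_d = 2.
MRS = 3/(2√g) ÷ 2.
Tangency: set MRS = p_g/p_d = 3/4 = 0.75.
MRS depends only on g: 0.75/√g = 0.75 ⇒ √g = 0.75/0.75 = 1 ⇒ g* = 1.
From the budget, 4·d = 71 − 3·1 = 68, so d* = 17.

g* = 1, d* = 17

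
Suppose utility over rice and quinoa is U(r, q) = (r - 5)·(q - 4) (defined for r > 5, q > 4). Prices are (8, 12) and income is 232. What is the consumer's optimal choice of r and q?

MU_r = (q−4), MU_q = (r−5).
MRS = (q−4)/(r−5).
Tangency: set MRS = p_r/p_q = 8/12 = 2/3.
So (q − 4)/(r − 5) = 2/3, i.e. (q − 4) = (2/3)·(r − 5).
Rewrite the budget in excess-of-subsistence terms: 8·(r − 5) + 12·(q − 4) = 232 − 8·5 − 12·4 = 144.
Substituting, 16·(r − 5) = 144, so r − 5 = 9 and r* = 14.
Then q − 4 = (2/3)·9 = 6, so q* = 10.

r* = 14, q* = 10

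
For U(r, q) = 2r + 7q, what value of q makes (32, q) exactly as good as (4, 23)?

q = 15

U(4, 23) = 169.
Set U(32, q) = 169 and solve.
2·32 + 7q = 169 ⇒ 7q = 105 ⇒ q = 15.
Check: U(32, 15) = 169.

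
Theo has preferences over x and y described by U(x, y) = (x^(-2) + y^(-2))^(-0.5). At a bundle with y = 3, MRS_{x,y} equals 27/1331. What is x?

For CES with ρ = -2, MRS = (y/x)^3.
Setting (3/x)^3 = 27/1331 gives 3/x = 3/11 and x = 11.

x = 11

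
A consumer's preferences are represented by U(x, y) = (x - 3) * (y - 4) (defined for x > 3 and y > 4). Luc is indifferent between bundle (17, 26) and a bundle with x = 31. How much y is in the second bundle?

y = 15

U(17, 26) = 308.
Set U(31, y) = 308 and solve.
With x = 31: (31 − 3) = 28, so (y − 4) = 308/28 = 11.
So y = 4 + 11 = 15.
Check: U(31, 15) = 308.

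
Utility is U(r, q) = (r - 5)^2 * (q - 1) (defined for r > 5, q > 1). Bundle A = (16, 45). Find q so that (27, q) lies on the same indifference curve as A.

q = 12

U(16, 45) = 5324.
Set U(27, q) = 5324 and solve.
With r = 27: (27 − 5)^2 = 484, so (q − 1) = 5324/484 = 11.
So q = 1 + 11 = 12.
Check: U(27, 12) = 5324.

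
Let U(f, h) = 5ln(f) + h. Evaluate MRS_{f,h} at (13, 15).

MRS = 5/13

MU_f = 5/f, MU_h = 1.
MRS = 5/f ÷ 1.
At (13, 15): MRS = 5/13.
The indifference curve has slope −5/13 at this bundle.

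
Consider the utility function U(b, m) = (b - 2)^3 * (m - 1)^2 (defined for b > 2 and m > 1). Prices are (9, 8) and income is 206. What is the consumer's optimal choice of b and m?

b* = 14, m* = 10

MU_b = 3·(b−2)^2·(m−1)^2, MU_m = 2·(b−2)^3·(m−1).
MRS = (3/2)·(m−1)/(b−2).
Tangency: set MRS = p_b/p_m = 9/8 = 1.125.
So (3/2)·(m − 1)/(b − 2) = 1.125, i.e. (m − 1) = 0.75·(b − 2).
Rewrite the budget in excess-of-subsistence terms: 9·(b − 2) + 8·(m − 1) = 206 − 9·2 − 8·1 = 180.
Substituting, 15·(b − 2) = 180, so b − 2 = 12 and b* = 14.
Then m − 1 = 0.75·12 = 9, so m* = 10.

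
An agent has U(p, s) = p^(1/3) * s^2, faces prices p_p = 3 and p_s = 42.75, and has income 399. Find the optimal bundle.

p* = 19, s* = 8

MU_p = 1/3·p^(-2/3)·s^2 and MU_s = 2·p^(1/3)·s.
MRS = MU_p/MU_s = (1/6)·s/p.
Tangency: set MRS = p_p/p_s = 3/42.75 = 4/57.
So (1/6)·s/p = 4/57, i.e. s = (8/19)·p.
Substitute into the budget 3·p + 42.75·s = 399: 21·p = 399, so p* = 19.
Then s* = (8/19)·19 = 8.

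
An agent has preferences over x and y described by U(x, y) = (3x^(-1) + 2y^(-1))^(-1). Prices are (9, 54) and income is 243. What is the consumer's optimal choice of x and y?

x* = 9, y* = 3

For CES with ρ = -1, MRS = (3/2)·(y/x)^2.
Tangency: set MRS = p_x/p_y = 9/54 = 1/6.
So (y/x)^2 = 1/9; taking the square root, y/x = 1/3, i.e. y = (1/3)·x.
Substitute into the budget 9·x + 54·y = 243: 27·x = 243, so x* = 9 and y* = (1/3)·9 = 3.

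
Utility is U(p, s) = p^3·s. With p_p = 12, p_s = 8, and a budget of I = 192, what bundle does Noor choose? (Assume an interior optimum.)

p* = 12, s* = 6

MU_p = 3·p^2·s and MU_s = p^3.
MRS = MU_p/MU_s = (3/1)·s/p.
Tangency: set MRS = p_p/p_s = 12/8 = 1.5.
So (3/1)·s/p = 1.5, i.e. s = 0.5·p.
Substitute into the budget 12·p + 8·s = 192: 16·p = 192, so p* = 12.
Then s* = 0.5·12 = 6.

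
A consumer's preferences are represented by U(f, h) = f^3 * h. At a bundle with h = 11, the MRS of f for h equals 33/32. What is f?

f = 32

MU_f = 3·f^2·h and MU_h = f^3.
MRS = MU_f/MU_h = (3/1)·h/f.
Substitute h = 11: MRS = 33/f. Setting 33/f = 33/32 gives f = 33/(33/32) = 32.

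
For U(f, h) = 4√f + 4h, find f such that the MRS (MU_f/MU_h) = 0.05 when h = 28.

f = 100

MU_f = 4/(2√f), MU_h = 4.
MRS = 4/(2√f) ÷ 4.
MRS depends only on f: 0.5/√f = 0.05 ⇒ √f = 0.5/0.05 = 10 ⇒ f = 100.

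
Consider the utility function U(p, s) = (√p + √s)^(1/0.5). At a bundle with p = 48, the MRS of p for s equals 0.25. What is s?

For CES with ρ = 0.5, MRS = √(s/p).
Setting √(s/48) = 0.25 gives s/48 = 1/16 and s = 3.

s = 3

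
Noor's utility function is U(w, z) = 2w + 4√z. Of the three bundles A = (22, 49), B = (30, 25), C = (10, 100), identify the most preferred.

Bundle B

Evaluate utility at each bundle:
U(A) = 72.000.
U(B) = 80.000.
U(C) = 60.000.
Highest utility is B, so B ≻ A ≻ C.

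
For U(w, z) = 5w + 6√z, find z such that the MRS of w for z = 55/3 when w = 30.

MU_w = 5, MU_z = 6/(2√z).
MRS = 5 ÷ (6/(2√z)).
MRS depends only on z: (5/3)·√z = 55/3 ⇒ √z = (55/3)/(5/3) = 11 ⇒ z = 121.

z = 121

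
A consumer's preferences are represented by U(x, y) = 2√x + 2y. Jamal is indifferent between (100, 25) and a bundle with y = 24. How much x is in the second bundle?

U(100, 25) = 70.
Set U(x, 24) = 70 and solve.
With y = 24: 2√x = 70 − 2·24 = 22, so √x = 11 and x = 121.
Check: U(121, 24) = 70.

x = 121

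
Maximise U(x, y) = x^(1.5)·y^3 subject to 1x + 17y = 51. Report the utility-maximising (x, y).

MU_x = 1.5·√x·y^3 and MU_y = 3·x^(1.5)·y^2.
MRS = MU_x/MU_y = (0.5)·y/x.
Tangency: set MRS = p_x/p_y = 1/17.
So (0.5)·y/x = 1/17, i.e. y = (2/17)·x.
Substitute into the budget 1·x + 17·y = 51: 3·x = 51, so x* = 17.
Then y* = (2/17)·17 = 2.

x* = 17, y* = 2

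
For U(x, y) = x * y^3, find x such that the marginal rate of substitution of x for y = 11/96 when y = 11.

MU_x = y^3 and MU_y = 3·x·y^2.
MRS = MU_x/MU_y = (1/3)·y/x.
Substitute y = 11: MRS = (11/3)/x. Setting (11/3)/x = 11/96 gives x = (11/3)/(11/96) = 32.

x = 32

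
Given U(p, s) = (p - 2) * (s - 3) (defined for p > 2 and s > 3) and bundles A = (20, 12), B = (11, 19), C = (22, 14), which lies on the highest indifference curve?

Bundle C

Evaluate utility at each bundle:
U(A) = 162.
U(B) = 144.
U(C) = 220.
Highest utility is C, so C ≻ A ≻ B.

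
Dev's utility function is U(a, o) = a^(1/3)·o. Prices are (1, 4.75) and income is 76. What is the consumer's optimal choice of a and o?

a* = 19, o* = 12

MU_a = 1/3·a^(-2/3)·o and MU_o = a^(1/3).
MRS = MU_a/MU_o = (1/3)·o/a.
Tangency: set MRS = p_a/p_o = 1/4.75 = 4/19.
So (1/3)·o/a = 4/19, i.e. o = (12/19)·a.
Substitute into the budget 1·a + 4.75·o = 76: 4·a = 76, so a* = 19.
Then o* = (12/19)·19 = 12.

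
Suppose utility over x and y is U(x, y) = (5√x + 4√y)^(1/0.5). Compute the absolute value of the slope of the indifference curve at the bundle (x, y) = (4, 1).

For CES with ρ = 0.5, MRS = (5/4)·√(y/x).
At (4, 1): MRS = 0.625.
That is, one extra unit of x is worth 0.625 units of y at the margin.

MRS = 0.625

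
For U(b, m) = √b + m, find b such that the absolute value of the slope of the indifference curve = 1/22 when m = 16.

MU_b = 1/(2√b), MU_m = 1.
MRS = 1/(2√b) ÷ 1.
MRS depends only on b: 0.5/√b = 1/22 ⇒ √b = 0.5/(1/22) = 11 ⇒ b = 121.

b = 121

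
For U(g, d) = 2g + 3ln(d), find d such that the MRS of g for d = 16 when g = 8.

d = 24

MU_g = 2, MU_d = 3/d.
MRS = 2 ÷ (3/d).
MRS depends only on d: (2/3)·d = 16 ⇒ d = 16/(2/3) = 24.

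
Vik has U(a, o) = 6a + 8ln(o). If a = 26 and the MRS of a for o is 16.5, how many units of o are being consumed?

MU_a = 6, MU_o = 8/o.
MRS = 6 ÷ (8/o).
MRS depends only on o: 0.75·o = 16.5 ⇒ o = 16.5/0.75 = 22.

o = 22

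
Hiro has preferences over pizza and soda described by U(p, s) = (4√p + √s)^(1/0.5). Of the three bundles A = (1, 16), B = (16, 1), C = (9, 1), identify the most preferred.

Bundle B

Evaluate utility at each bundle:
U(A) = 64.000.
U(B) = 289.000.
U(C) = 169.000.
Highest utility is B, so B ≻ C ≻ A.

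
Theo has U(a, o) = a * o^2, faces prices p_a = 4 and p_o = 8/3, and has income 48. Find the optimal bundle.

MU_a = o^2 and MU_o = 2·a·o.
MRS = MU_a/MU_o = (1/2)·o/a.
Tangency: set MRS = p_a/p_o = 4/(8/3) = 1.5.
So (1/2)·o/a = 1.5, i.e. o = 3·a.
Substitute into the budget 4·a + (8/3)·o = 48: 12·a = 48, so a* = 4.
Then o* = 3·4 = 12.

a* = 4, o* = 12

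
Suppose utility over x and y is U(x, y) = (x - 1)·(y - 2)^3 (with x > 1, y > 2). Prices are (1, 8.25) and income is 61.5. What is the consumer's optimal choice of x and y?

x* = 12, y* = 6

MU_x = (y−2)^3, MU_y = 3·(x−1)·(y−2)^2.
MRS = (1/3)·(y−2)/(x−1).
Tangency: set MRS = p_x/p_y = 1/8.25 = 4/33.
So (1/3)·(y − 2)/(x − 1) = 4/33, i.e. (y − 2) = (4/11)·(x − 1).
Rewrite the budget in excess-of-subsistence terms: 1·(x − 1) + 8.25·(y − 2) = 61.5 − 1·1 − 8.25·2 = 44.
Substituting, 4·(x − 1) = 44, so x − 1 = 11 and x* = 12.
Then y − 2 = (4/11)·11 = 4, so y* = 6.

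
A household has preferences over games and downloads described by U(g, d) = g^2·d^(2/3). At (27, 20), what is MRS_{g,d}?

MRS = 20/9

MU_g = 2·g·d^(2/3) and MU_d = 2/3·g^2·d^(-1/3).
MRS = MU_g/MU_d = (3)·d/g.
At (27, 20): MRS = 20/9.
That is, one extra unit of g is worth 20/9 units of d at the margin.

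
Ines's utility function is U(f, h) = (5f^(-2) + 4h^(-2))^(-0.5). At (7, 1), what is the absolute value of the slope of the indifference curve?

MRS = 5/1372

For CES with ρ = -2, MRS = (5/4)·(h/f)^3.
At (7, 1): MRS = 5/1372.
So at (7, 1) the consumer would give up 5/1372 units of h for one more unit of f.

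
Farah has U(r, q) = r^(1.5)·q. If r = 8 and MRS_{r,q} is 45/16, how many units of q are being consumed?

MU_r = 1.5·√r·q and MU_q = r^(1.5).
MRS = MU_r/MU_q = (1.5)·q/r.
Substitute r = 8: MRS = q/(16/3). Setting q/(16/3) = 45/16 gives q = (45/16)·(16/3) = 15.

q = 15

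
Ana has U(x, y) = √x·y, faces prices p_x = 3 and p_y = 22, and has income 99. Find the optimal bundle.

MU_x = 0.5·x^(-0.5)·y and MU_y = √x.
MRS = MU_x/MU_y = (0.5)·y/x.
Tangency: set MRS = p_x/p_y = 3/22.
So (0.5)·y/x = 3/22, i.e. y = (3/11)·x.
Substitute into the budget 3·x + 22·y = 99: 9·x = 99, so x* = 11.
Then y* = (3/11)·11 = 3.

x* = 11, y* = 3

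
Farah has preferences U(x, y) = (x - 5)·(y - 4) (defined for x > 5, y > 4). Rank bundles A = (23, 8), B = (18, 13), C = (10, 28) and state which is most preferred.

Bundle C

Evaluate utility at each bundle:
U(A) = 72.
U(B) = 117.
U(C) = 120.
Highest utility is C, so C ≻ B ≻ A.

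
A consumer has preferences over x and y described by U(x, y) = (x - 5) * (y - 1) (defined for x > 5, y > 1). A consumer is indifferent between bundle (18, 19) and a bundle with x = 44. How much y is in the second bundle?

y = 7

U(18, 19) = 234.
Set U(44, y) = 234 and solve.
With x = 44: (44 − 5) = 39, so (y − 1) = 234/39 = 6.
So y = 1 + 6 = 7.
Check: U(44, 7) = 234.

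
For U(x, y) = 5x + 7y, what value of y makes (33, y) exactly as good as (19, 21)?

U(19, 21) = 242.
Set U(33, y) = 242 and solve.
5·33 + 7y = 242 ⇒ 7y = 77 ⇒ y = 11.
Check: U(33, 11) = 242.

y = 11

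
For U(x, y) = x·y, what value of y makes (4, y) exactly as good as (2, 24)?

y = 12

U(2, 24) = 48.
Set U(4, y) = 48 and solve.
With x = 4: y = 48/4 = 12.
Check: U(4, 12) = 48.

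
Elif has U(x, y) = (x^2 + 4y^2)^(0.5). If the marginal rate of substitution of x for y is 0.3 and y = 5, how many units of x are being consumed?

For CES with ρ = 2, MRS = (1/4)·(y/x)^(-1).
Setting (1/4)·(5/x)^(-1) = 0.3 gives (5/x)^(-1) = 1.2, so 5/x = 5/6 and x = 6.

x = 6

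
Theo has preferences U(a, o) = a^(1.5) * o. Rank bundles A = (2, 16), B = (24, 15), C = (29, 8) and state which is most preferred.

Bundle B

Evaluate utility at each bundle:
U(A) = 45.255.
U(B) = 1763.633.
U(C) = 1249.358.
Highest utility is B, so B ≻ C ≻ A.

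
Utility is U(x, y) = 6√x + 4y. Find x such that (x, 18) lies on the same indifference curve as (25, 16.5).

x = 16

U(25, 16.5) = 96.
Set U(x, 18) = 96 and solve.
With y = 18: 6√x = 96 − 4·18 = 24, so √x = 4 and x = 16.
Check: U(16, 18) = 96.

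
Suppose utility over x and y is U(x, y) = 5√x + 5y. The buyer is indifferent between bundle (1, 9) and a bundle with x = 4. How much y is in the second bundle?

U(1, 9) = 50.
Set U(4, y) = 50 and solve.
With x = 4: √4 = 2, so 5y = 50 − 5·2 = 40 and y = 8.
Check: U(4, 8) = 50.

y = 8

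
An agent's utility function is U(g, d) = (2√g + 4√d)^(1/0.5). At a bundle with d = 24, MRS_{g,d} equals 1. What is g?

For CES with ρ = 0.5, MRS = (2/4)·√(d/g).
Setting (2/4)·√(24/g) = 1 gives √(24/g) = 2, so 24/g = 4 and g = 6.

g = 6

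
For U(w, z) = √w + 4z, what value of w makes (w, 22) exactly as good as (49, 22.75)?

U(49, 22.75) = 98.
Set U(w, 22) = 98 and solve.
With z = 22: √w = 98 − 4·22 = 10, so √w = 10 and w = 100.
Check: U(100, 22) = 98.

w = 100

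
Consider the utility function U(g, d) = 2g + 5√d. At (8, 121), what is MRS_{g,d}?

MRS = 8.8

MU_g = 2, MU_d = 5/(2√d).
MRS = 2 ÷ (5/(2√d)).
At (8, 121): MRS = 8.8.
That is, one extra unit of g is worth 8.8 units of d at the margin.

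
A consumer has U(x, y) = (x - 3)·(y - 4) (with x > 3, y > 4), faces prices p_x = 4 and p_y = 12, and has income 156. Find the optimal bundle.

x* = 15, y* = 8

MU_x = (y−4), MU_y = (x−3).
MRS = (y−4)/(x−3).
Tangency: set MRS = p_x/p_y = 4/12 = 1/3.
So (y − 4)/(x − 3) = 1/3, i.e. (y − 4) = (1/3)·(x − 3).
Rewrite the budget in excess-of-subsistence terms: 4·(x − 3) + 12·(y − 4) = 156 − 4·3 − 12·4 = 96.
Substituting, 8·(x − 3) = 96, so x − 3 = 12 and x* = 15.
Then y − 4 = (1/3)·12 = 4, so y* = 8.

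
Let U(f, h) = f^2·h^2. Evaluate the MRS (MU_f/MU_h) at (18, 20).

MRS = 10/9

MU_f = 2·f·h^2 and MU_h = 2·f^2·h.
MRS = MU_f/MU_h = h/f.
At (18, 20): MRS = 10/9.
The indifference curve has slope −10/9 at this bundle.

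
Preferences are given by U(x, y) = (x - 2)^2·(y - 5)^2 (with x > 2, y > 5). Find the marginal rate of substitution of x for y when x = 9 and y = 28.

MRS = 23/7

MU_x = 2·(x−2)·(y−5)^2, MU_y = 2·(x−2)^2·(y−5).
MRS = (y−5)/(x−2).
At (9, 28): MRS = 23/7.
So at (9, 28) the consumer would give up 23/7 units of y for one more unit of x.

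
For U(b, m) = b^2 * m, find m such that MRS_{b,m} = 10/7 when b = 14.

m = 10

MU_b = 2·b·m and MU_m = b^2.
MRS = MU_b/MU_m = (2/1)·m/b.
Substitute b = 14: MRS = m/7. Setting m/7 = 10/7 gives m = (10/7)·7 = 10.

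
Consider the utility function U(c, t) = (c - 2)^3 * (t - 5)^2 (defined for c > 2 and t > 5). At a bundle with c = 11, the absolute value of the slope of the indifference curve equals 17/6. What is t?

t = 22

MU_c = 3·(c−2)^2·(t−5)^2, MU_t = 2·(c−2)^3·(t−5).
MRS = (3/2)·(t−5)/(c−2).
Substitute c = 11: MRS = (t − 5)/6. Setting this equal to 17/6 gives t − 5 = (17/6)·6 = 17, so t = 22.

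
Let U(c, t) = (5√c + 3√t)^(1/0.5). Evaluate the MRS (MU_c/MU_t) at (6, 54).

MRS = 5

For CES with ρ = 0.5, MRS = (5/3)·√(t/c).
At (6, 54): MRS = 5.
So at (6, 54) the consumer would give up 5 units of t for one more unit of c.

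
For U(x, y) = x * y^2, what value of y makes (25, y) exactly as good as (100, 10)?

y = 20

U(100, 10) = 10000.
Set U(25, y) = 10000 and solve.
With x = 25: y^2 = 10000/25 = 400; taking the square root, y = 20.
Check: U(25, 20) = 10000.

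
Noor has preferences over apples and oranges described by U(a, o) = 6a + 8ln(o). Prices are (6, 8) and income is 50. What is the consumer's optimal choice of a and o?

a* = 7, o* = 1

MU_a = 6, MU_o = 8/o.
MRS = 6 ÷ (8/o).
Tangency: set MRS = p_a/p_o = 6/8 = 0.75.
MRS depends only on o: 0.75·o = 0.75 ⇒ o* = 0.75/0.75 = 1.
From the budget, 6·a = 50 − 8·1 = 42, so a* = 7.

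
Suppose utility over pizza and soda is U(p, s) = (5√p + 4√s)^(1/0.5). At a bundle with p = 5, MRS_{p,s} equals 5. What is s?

For CES with ρ = 0.5, MRS = (5/4)·√(s/p).
Setting (5/4)·√(s/5) = 5 gives √(s/5) = 4, so s/5 = 16 and s = 80.

s = 80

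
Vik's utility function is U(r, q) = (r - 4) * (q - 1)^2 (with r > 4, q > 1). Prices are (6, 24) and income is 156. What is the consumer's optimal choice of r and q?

MU_r = (q−1)^2, MU_q = 2·(r−4)·(q−1).
MRS = (1/2)·(q−1)/(r−4).
Tangency: set MRS = p_r/p_q = 6/24 = 0.25.
So (1/2)·(q − 1)/(r − 4) = 0.25, i.e. (q − 1) = 0.5·(r − 4).
Rewrite the budget in excess-of-subsistence terms: 6·(r − 4) + 24·(q − 1) = 156 − 6·4 − 24·1 = 108.
Substituting, 18·(r − 4) = 108, so r − 4 = 6 and r* = 10.
Then q − 1 = 0.5·6 = 3, so q* = 4.

r* = 10, q* = 4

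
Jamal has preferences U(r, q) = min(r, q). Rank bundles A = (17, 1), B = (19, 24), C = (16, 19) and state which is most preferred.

Evaluate utility at each bundle:
U(A) = 1.
U(B) = 19.
U(C) = 16.
Highest utility is B, so B ≻ C ≻ A.

Bundle B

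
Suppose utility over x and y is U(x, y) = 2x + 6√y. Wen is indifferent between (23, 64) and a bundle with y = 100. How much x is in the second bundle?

x = 17

U(23, 64) = 94.
Set U(x, 100) = 94 and solve.
With y = 100: √100 = 10, so 2x = 94 − 6·10 = 34 and x = 17.
Check: U(17, 100) = 94.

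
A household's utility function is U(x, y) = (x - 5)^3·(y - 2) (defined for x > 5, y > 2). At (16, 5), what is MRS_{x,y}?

MU_x = 3·(x−5)^2·(y−2), MU_y = (x−5)^3.
MRS = (3/1)·(y−2)/(x−5).
At (16, 5): MRS = 9/11.
The indifference curve has slope −9/11 at this bundle.

MRS = 9/11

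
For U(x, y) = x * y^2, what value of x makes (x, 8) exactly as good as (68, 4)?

x = 17

U(68, 4) = 1088.
Set U(x, 8) = 1088 and solve.
With y = 8: 8^2 = 64, so x = 1088/64 = 17.
Check: U(17, 8) = 1088.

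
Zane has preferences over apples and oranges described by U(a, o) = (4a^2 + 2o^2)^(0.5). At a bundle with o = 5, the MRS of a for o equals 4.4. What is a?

a = 11

For CES with ρ = 2, MRS = (4/2)·(o/a)^(-1).
Setting (4/2)·(5/a)^(-1) = 4.4 gives (5/a)^(-1) = 2.2, so 5/a = 5/11 and a = 11.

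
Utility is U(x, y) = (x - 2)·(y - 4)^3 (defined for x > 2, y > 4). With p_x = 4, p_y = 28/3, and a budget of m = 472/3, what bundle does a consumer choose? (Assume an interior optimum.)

MU_x = (y−4)^3, MU_y = 3·(x−2)·(y−4)^2.
MRS = (1/3)·(y−4)/(x−2).
Tangency: set MRS = p_x/p_y = 4/(28/3) = 3/7.
So (1/3)·(y − 4)/(x − 2) = 3/7, i.e. (y − 4) = (9/7)·(x − 2).
Rewrite the budget in excess-of-subsistence terms: 4·(x − 2) + (28/3)·(y − 4) = 472/3 − 4·2 − (28/3)·4 = 112.
Substituting, 16·(x − 2) = 112, so x − 2 = 7 and x* = 9.
Then y − 4 = (9/7)·7 = 9, so y* = 13.

x* = 9, y* = 13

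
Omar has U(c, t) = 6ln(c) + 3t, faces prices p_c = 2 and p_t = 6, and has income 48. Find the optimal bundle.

c* = 6, t* = 6

MU_c = 6/c, MU_t = 3.
MRS = 6/c ÷ 3.
Tangency: set MRS = p_c/p_t = 2/6 = 1/3.
MRS depends only on c: 2/c = 1/3 ⇒ c* = 2/(1/3) = 6.
From the budget, 6·t = 48 − 2·6 = 36, so t* = 6.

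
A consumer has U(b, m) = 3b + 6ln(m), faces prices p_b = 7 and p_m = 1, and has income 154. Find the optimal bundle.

b* = 20, m* = 14

MU_b = 3, MU_m = 6/m.
MRS = 3 ÷ (6/m).
Tangency: set MRS = p_b/p_m = 7/1 = 7.
MRS depends only on m: 0.5·m = 7 ⇒ m* = 7/0.5 = 14.
From the budget, 7·b = 154 − 1·14 = 140, so b* = 20.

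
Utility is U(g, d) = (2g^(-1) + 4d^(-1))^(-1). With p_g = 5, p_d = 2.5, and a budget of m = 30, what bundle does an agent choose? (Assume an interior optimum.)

For CES with ρ = -1, MRS = (2/4)·(d/g)^2.
Tangency: set MRS = p_g/p_d = 5/2.5 = 2.
So (d/g)^2 = 4; taking the square root, d/g = 2, i.e. d = 2·g.
Substitute into the budget 5·g + 2.5·d = 30: 10·g = 30, so g* = 3 and d* = 2·3 = 6.

g* = 3, d* = 6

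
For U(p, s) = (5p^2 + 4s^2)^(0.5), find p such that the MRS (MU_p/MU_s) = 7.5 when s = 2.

p = 12

For CES with ρ = 2, MRS = (5/4)·(s/p)^(-1).
Setting (5/4)·(2/p)^(-1) = 7.5 gives (2/p)^(-1) = 6, so 2/p = 1/6 and p = 12.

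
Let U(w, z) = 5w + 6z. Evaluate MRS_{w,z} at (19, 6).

MU_w = 5, MU_z = 6, so MRS = 5/6 at every bundle.
At (19, 6): MRS = 5/6.
That is, one extra unit of w is worth 5/6 units of z at the margin.

MRS = 5/6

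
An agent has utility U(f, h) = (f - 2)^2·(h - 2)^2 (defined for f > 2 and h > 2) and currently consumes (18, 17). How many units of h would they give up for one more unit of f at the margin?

MU_f = 2·(f−2)·(h−2)^2, MU_h = 2·(f−2)^2·(h−2).
MRS = (h−2)/(f−2).
At (18, 17): MRS = 15/16.
So at (18, 17) the consumer would give up 15/16 units of h for one more unit of f.

MRS = 15/16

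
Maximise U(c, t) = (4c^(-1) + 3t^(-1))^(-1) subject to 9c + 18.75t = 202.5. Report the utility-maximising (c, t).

For CES with ρ = -1, MRS = (4/3)·(t/c)^2.
Tangency: set MRS = p_c/p_t = 9/18.75 = 12/25.
So (t/c)^2 = 9/25; taking the square root, t/c = 0.6, i.e. t = 0.6·c.
Substitute into the budget 9·c + 18.75·t = 202.5: 20.25·c = 202.5, so c* = 10 and t* = 0.6·10 = 6.

c* = 10, t* = 6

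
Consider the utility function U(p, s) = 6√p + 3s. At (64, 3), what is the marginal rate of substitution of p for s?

MRS = 0.125

MU_p = 6/(2√p), MU_s = 3.
MRS = 6/(2√p) ÷ 3.
At (64, 3): MRS = 0.125.
So at (64, 3) the consumer would give up 0.125 units of s for one more unit of p.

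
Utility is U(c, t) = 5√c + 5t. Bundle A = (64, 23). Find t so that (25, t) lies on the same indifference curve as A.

t = 26

U(64, 23) = 155.
Set U(25, t) = 155 and solve.
With c = 25: √25 = 5, so 5t = 155 − 5·5 = 130 and t = 26.
Check: U(25, 26) = 155.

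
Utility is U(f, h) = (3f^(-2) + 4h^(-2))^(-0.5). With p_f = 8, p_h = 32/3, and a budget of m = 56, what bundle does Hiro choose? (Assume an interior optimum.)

For CES with ρ = -2, MRS = (3/4)·(h/f)^3.
Tangency: set MRS = p_f/p_h = 8/(32/3) = 0.75.
So (h/f)^3 = 1; taking the cube root, h/f = 1, i.e. h = f.
Substitute into the budget 8·f + (32/3)·h = 56: (56/3)·f = 56, so f* = 3 and h* = 3.

f* = 3, h* = 3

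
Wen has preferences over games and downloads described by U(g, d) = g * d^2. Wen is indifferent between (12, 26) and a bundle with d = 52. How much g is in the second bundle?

U(12, 26) = 8112.
Set U(g, 52) = 8112 and solve.
With d = 52: 52^2 = 2704, so g = 8112/2704 = 3.
Check: U(3, 52) = 8112.

g = 3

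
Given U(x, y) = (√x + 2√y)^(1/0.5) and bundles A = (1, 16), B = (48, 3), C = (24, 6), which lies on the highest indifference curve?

Bundle B

Evaluate utility at each bundle:
U(A) = 81.000.
U(B) = 108.000.
U(C) = 96.000.
Highest utility is B, so B ≻ C ≻ A.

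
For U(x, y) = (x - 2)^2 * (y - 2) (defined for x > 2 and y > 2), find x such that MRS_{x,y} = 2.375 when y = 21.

x = 18

MU_x = 2·(x−2)·(y−2), MU_y = (x−2)^2.
MRS = (2/1)·(y−2)/(x−2).
Substitute y = 21: MRS = 38/(x − 2). Setting this equal to 2.375 gives x − 2 = 38/2.375 = 16, so x = 18.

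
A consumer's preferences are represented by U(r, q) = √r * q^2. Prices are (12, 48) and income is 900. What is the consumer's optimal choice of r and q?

MU_r = 0.5·r^(-0.5)·q^2 and MU_q = 2·√r·q.
MRS = MU_r/MU_q = (0.25)·q/r.
Tangency: set MRS = p_r/p_q = 12/48 = 0.25.
So (0.25)·q/r = 0.25, i.e. q = r.
Substitute into the budget 12·r + 48·q = 900: 60·r = 900, so r* = 15.
Then q* = 15.

r* = 15, q* = 15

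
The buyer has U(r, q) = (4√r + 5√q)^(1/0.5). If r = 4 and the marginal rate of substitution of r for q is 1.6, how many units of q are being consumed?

q = 16

For CES with ρ = 0.5, MRS = (4/5)·√(q/r).
Setting (4/5)·√(q/4) = 1.6 gives √(q/4) = 2, so q/4 = 4 and q = 16.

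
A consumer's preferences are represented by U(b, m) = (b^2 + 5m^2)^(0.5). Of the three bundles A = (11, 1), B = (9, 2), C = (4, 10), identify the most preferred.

Bundle C

Evaluate utility at each bundle:
U(A) = 11.225.
U(B) = 10.050.
U(C) = 22.716.
Highest utility is C, so C ≻ A ≻ B.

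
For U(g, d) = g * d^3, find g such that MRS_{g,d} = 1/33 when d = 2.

g = 22

MU_g = d^3 and MU_d = 3·g·d^2.
MRS = MU_g/MU_d = (1/3)·d/g.
Substitute d = 2: MRS = (2/3)/g. Setting (2/3)/g = 1/33 gives g = (2/3)/(1/33) = 22.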